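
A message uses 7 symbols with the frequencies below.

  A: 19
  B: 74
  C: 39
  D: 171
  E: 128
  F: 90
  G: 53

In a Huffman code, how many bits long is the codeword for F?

3

Build the tree from the bottom:
combine A(19), C(39) → 58
combine G(53), 58 → 111
combine B(74), F(90) → 164
combine 111, E(128) → 239
combine 164, D(171) → 335
combine 239, 335 → 574
F's leaf is at depth 3, giving a 3-bit codeword.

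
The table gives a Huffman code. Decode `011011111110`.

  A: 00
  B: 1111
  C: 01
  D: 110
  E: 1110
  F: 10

CFBE

Read left to right; each codeword is recognised as soon as it completes (prefix code):
  01→C | 10→F | 1111→B | 1110→E
Decoded message: CFBE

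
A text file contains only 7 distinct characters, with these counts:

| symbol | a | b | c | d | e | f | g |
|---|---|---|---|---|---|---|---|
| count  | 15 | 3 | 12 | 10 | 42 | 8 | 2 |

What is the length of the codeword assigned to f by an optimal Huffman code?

Repeatedly merge the two smallest:
combine g(2), b(3) → 5
combine 5, f(8) → 13
combine d(10), c(12) → 22
combine 13, a(15) → 28
combine 22, 28 → 50
combine e(42), 50 → 92
f sits 4 levels below the root, so its codeword is 4 bits.

4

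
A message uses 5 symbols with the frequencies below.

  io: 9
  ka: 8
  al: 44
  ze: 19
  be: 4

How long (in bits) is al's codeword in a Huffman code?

Huffman merges, smallest pair first:
merge be(4) and ka(8): 12
merge io(9) and 12: 21
merge ze(19) and 21: 40
merge 40 and al(44): 84
al sits one level below the root: a 1-bit codeword.

1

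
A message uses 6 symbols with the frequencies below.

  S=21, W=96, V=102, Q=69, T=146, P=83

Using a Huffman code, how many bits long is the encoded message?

1297

Build the Huffman tree bottom-up:
S(21) + Q(69) → 90
P(83) + 90 → 173
W(96) + V(102) → 198
T(146) + 173 → 319
198 + 319 → 517
Total encoded bits = sum of merged weights = 90 + 173 + 198 + 319 + 517 = 1297.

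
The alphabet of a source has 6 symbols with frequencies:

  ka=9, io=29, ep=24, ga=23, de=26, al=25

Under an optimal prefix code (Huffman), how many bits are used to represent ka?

3

Repeatedly merge the two smallest:
ka(9) + ga(23) → 32
ep(24) + al(25) → 49
de(26) + io(29) → 55
32 + 49 → 81
55 + 81 → 136
ka sits 3 levels below the root, so its codeword is 3 bits.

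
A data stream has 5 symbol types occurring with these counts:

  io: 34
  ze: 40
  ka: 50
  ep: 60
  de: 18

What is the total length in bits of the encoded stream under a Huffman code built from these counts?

456

Greedily combine the two least-frequent nodes:
merge de(18) and io(34): 52
merge ze(40) and ka(50): 90
merge 52 and ep(60): 112
merge 90 and 112: 202
Each symbol's bit-cost is frequency × depth; summing gives 456 bits (equivalently 52 + 90 + 112 + 202).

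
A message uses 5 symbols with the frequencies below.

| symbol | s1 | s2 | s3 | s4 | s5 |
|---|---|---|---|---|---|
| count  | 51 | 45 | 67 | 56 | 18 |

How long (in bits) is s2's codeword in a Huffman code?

Build the tree from the bottom:
s5(18) + s2(45) → 63
s1(51) + s4(56) → 107
63 + s3(67) → 130
107 + 130 → 237
s2's leaf is at depth 3, giving a 3-bit codeword.

3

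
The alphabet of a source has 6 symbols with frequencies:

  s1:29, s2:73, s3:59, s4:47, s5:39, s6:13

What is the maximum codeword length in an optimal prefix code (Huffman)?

Merge the two lowest-weight nodes at each step:
combine s6(13), s1(29) → 42
combine s5(39), 42 → 81
combine s4(47), s3(59) → 106
combine s2(73), 81 → 154
combine 106, 154 → 260
The first pair merged (s6, s1) ends up deepest, at depth 4.

4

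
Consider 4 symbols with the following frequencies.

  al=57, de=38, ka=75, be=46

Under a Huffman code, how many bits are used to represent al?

2

Build the tree from the bottom:
merge de(38) and be(46): 84
merge al(57) and ka(75): 132
merge 84 and 132: 216
The subtree containing al is merged 2 times, so code length = 2.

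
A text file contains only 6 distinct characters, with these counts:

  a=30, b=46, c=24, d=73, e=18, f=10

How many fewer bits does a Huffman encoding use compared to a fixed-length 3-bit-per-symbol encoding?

Fixed-length: 3 bits × 201 symbols = 603 bits.
Huffman merges:
combine f(10), e(18) → 28
combine c(24), 28 → 52
combine a(30), b(46) → 76
combine 52, d(73) → 125
combine 76, 125 → 201
Huffman total = 28 + 52 + 76 + 125 + 201 = 482 bits.
Saving = 603 − 482 = 121 bits.

121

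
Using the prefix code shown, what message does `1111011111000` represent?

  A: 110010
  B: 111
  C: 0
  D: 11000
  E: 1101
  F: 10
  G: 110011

BFBD

Read left to right; each codeword is recognised as soon as it completes (prefix code):
  111→B | 10→F | 111→B | 11000→D
Decoded message: BFBD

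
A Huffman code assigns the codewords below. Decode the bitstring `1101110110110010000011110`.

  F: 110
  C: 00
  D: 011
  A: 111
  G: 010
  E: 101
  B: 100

FADDCBCDF

Read left to right; each codeword is recognised as soon as it completes (prefix code):
  110→F | 111→A | 011→D | 011→D | 00→C | 100→B | 00→C | 011→D | 110→F
Decoded message: FADDCBCDF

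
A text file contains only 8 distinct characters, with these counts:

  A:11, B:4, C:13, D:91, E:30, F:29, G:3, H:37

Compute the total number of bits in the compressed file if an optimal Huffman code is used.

528

Greedily combine the two least-frequent nodes:
combine G(3), B(4) → 7
combine 7, A(11) → 18
combine C(13), 18 → 31
combine F(29), E(30) → 59
combine 31, H(37) → 68
combine 59, 68 → 127
combine D(91), 127 → 218
The encoded length is the sum of every internal node's weight: 7 + 18 + 31 + 59 + 68 + 127 + 218 = 528 bits.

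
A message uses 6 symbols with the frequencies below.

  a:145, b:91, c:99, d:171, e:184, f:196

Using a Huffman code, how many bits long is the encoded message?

2278

Build the Huffman tree bottom-up:
b(91) + c(99) → 190
a(145) + d(171) → 316
e(184) + 190 → 374
f(196) + 316 → 512
374 + 512 → 886
Total encoded bits = sum of merged weights = 190 + 316 + 374 + 512 + 886 = 2278.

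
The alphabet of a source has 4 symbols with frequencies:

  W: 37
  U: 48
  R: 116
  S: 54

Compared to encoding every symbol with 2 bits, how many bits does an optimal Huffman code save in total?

31

Fixed-length: 2 bits × 255 symbols = 510 bits.
Huffman merges:
W(37) + U(48) → 85
S(54) + 85 → 139
R(116) + 139 → 255
Huffman total = 85 + 139 + 255 = 479 bits.
Saving = 510 − 479 = 31 bits.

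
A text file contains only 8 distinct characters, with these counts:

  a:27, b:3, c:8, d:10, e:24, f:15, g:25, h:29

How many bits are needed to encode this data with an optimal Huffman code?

Greedily combine the two least-frequent nodes:
combine b(3), c(8) → 11
combine d(10), 11 → 21
combine f(15), 21 → 36
combine e(24), g(25) → 49
combine a(27), h(29) → 56
combine 36, 49 → 85
combine 56, 85 → 141
The encoded length is the sum of every internal node's weight: 11 + 21 + 36 + 49 + 56 + 85 + 141 = 399 bits.

399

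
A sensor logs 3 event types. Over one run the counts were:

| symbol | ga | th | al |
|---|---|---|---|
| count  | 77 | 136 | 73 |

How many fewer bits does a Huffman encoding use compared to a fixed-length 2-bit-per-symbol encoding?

Fixed-length: 2 bits × 286 symbols = 572 bits.
Huffman merges:
merge al(73) and ga(77): 150
merge th(136) and 150: 286
Huffman total = 150 + 286 = 436 bits.
Saving = 572 − 436 = 136 bits.

136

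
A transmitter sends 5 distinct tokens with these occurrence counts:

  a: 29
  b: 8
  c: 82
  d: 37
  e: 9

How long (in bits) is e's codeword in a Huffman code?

4

Build the tree from the bottom:
b(8) + e(9) → 17
17 + a(29) → 46
d(37) + 46 → 83
c(82) + 83 → 165
The subtree containing e is merged 4 times, so code length = 4.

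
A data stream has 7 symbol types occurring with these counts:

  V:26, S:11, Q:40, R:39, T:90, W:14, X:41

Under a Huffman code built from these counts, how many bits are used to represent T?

Build the tree from the bottom:
merge S(11) and W(14): 25
merge 25 and V(26): 51
merge R(39) and Q(40): 79
merge X(41) and 51: 92
merge 79 and T(90): 169
merge 92 and 169: 261
The subtree containing T is merged 2 times, so code length = 2.

2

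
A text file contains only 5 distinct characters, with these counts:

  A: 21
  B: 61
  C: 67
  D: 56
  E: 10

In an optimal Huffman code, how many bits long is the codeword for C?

2

Huffman merges, smallest pair first:
merge E(10) and A(21): 31
merge 31 and D(56): 87
merge B(61) and C(67): 128
merge 87 and 128: 215
The subtree containing C is merged 2 times, so code length = 2.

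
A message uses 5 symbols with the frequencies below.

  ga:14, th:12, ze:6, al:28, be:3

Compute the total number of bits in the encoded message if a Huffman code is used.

128

Merge the two smallest weights repeatedly:
merge be(3) and ze(6): 9
merge 9 and th(12): 21
merge ga(14) and 21: 35
merge al(28) and 35: 63
The encoded length is the sum of every internal node's weight: 9 + 21 + 35 + 63 = 128 bits.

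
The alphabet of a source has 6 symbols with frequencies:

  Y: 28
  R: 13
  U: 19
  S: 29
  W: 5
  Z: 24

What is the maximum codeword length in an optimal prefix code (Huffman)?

Merge the two lowest-weight nodes at each step:
merge W(5) and R(13): 18
merge 18 and U(19): 37
merge Z(24) and Y(28): 52
merge S(29) and 37: 66
merge 52 and 66: 118
The rarest symbols sit at the bottom; the longest codeword is 4 bits.

4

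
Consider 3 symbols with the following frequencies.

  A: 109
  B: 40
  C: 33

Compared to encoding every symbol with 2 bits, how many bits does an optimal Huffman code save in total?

109

Fixed-length: 2 bits × 182 symbols = 364 bits.
Huffman merges:
C(33) + B(40) → 73
73 + A(109) → 182
Huffman total = 73 + 182 = 255 bits.
Saving = 364 − 255 = 109 bits.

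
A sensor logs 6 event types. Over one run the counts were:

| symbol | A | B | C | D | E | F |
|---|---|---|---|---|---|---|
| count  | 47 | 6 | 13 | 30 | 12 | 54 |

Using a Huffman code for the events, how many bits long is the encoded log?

373

Build the Huffman tree bottom-up:
merge B(6) and E(12): 18
merge C(13) and 18: 31
merge D(30) and 31: 61
merge A(47) and F(54): 101
merge 61 and 101: 162
Each symbol's bit-cost is frequency × depth; summing gives 373 bits (equivalently 18 + 31 + 61 + 101 + 162).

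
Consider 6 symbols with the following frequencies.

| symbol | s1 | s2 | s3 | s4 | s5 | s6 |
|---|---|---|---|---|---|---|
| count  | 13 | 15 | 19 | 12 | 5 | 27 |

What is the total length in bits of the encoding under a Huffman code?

Build the Huffman tree bottom-up:
s5(5) + s4(12) → 17
s1(13) + s2(15) → 28
17 + s3(19) → 36
s6(27) + 28 → 55
36 + 55 → 91
Each symbol's bit-cost is frequency × depth; summing gives 227 bits (equivalently 17 + 28 + 36 + 55 + 91).

227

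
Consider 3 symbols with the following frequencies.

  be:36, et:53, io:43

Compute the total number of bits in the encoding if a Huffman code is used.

211

Greedily combine the two least-frequent nodes:
be(36) + io(43) → 79
et(53) + 79 → 132
The encoded length is the sum of every internal node's weight: 79 + 132 = 211 bits.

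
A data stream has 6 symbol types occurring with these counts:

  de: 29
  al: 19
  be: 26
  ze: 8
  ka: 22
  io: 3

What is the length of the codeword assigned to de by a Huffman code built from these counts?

2

Huffman merges, smallest pair first:
merge io(3) and ze(8): 11
merge 11 and al(19): 30
merge ka(22) and be(26): 48
merge de(29) and 30: 59
merge 48 and 59: 107
de's leaf is at depth 2, giving a 2-bit codeword.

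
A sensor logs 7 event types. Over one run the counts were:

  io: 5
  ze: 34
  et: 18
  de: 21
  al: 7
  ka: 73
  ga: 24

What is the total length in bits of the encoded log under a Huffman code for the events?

Greedily combine the two least-frequent nodes:
merge io(5) and al(7): 12
merge 12 and et(18): 30
merge de(21) and ga(24): 45
merge 30 and ze(34): 64
merge 45 and 64: 109
merge ka(73) and 109: 182
Total encoded bits = sum of merged weights = 12 + 30 + 45 + 64 + 109 + 182 = 442.

442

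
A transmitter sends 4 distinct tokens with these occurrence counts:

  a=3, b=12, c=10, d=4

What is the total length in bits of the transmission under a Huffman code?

Build the Huffman tree bottom-up:
a(3) + d(4) → 7
7 + c(10) → 17
b(12) + 17 → 29
Total encoded bits = sum of merged weights = 7 + 17 + 29 = 53.

53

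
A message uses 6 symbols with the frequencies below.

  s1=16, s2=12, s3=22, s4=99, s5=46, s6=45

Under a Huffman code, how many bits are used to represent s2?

Repeatedly merge the two smallest:
s2(12) + s1(16) → 28
s3(22) + 28 → 50
s6(45) + s5(46) → 91
50 + 91 → 141
s4(99) + 141 → 240
s2's leaf is at depth 4, giving a 4-bit codeword.

4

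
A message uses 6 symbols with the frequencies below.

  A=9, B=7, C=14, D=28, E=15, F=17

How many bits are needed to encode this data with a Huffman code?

225

Build the Huffman tree bottom-up:
merge B(7) and A(9): 16
merge C(14) and E(15): 29
merge 16 and F(17): 33
merge D(28) and 29: 57
merge 33 and 57: 90
Total encoded bits = sum of merged weights = 16 + 29 + 33 + 57 + 90 = 225.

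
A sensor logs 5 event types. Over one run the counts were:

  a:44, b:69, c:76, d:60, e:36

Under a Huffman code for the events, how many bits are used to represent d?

2

Huffman merges, smallest pair first:
e(36) + a(44) → 80
d(60) + b(69) → 129
c(76) + 80 → 156
129 + 156 → 285
d sits 2 levels below the root, so its codeword is 2 bits.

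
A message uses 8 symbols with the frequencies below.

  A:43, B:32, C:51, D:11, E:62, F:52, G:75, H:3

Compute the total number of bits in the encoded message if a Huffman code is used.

Merge the two smallest weights repeatedly:
merge H(3) and D(11): 14
merge 14 and B(32): 46
merge A(43) and 46: 89
merge C(51) and F(52): 103
merge E(62) and G(75): 137
merge 89 and 103: 192
merge 137 and 192: 329
The encoded length is the sum of every internal node's weight: 14 + 46 + 89 + 103 + 137 + 192 + 329 = 910 bits.

910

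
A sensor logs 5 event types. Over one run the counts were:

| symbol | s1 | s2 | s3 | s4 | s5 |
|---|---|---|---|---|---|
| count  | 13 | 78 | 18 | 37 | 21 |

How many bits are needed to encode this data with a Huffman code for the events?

Build the Huffman tree bottom-up:
s1(13) + s3(18) → 31
s5(21) + 31 → 52
s4(37) + 52 → 89
s2(78) + 89 → 167
Each symbol's bit-cost is frequency × depth; summing gives 339 bits (equivalently 31 + 52 + 89 + 167).

339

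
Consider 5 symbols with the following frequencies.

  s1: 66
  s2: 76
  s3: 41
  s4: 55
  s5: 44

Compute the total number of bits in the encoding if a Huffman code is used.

649

Greedily combine the two least-frequent nodes:
merge s3(41) and s5(44): 85
merge s4(55) and s1(66): 121
merge s2(76) and 85: 161
merge 121 and 161: 282
Total encoded bits = sum of merged weights = 85 + 121 + 161 + 282 = 649.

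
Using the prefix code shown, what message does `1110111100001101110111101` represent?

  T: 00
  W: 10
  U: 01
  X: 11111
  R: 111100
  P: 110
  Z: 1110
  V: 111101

Read left to right; each codeword is recognised as soon as it completes (prefix code):
  1110→Z | 111100→R | 00→T | 110→P | 1110→Z | 111101→V
Decoded message: ZRTPZV

ZRTPZV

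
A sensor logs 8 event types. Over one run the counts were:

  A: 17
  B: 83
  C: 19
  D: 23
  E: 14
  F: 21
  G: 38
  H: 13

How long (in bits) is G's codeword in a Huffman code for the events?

3

Huffman merges, smallest pair first:
merge H(13) and E(14): 27
merge A(17) and C(19): 36
merge F(21) and D(23): 44
merge 27 and 36: 63
merge G(38) and 44: 82
merge 63 and 82: 145
merge B(83) and 145: 228
G's leaf is at depth 3, giving a 3-bit codeword.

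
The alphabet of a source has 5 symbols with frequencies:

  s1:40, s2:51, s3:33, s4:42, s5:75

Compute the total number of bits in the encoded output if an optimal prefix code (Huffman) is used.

Build the Huffman tree bottom-up:
combine s3(33), s1(40) → 73
combine s4(42), s2(51) → 93
combine 73, s5(75) → 148
combine 93, 148 → 241
The encoded length is the sum of every internal node's weight: 73 + 93 + 148 + 241 = 555 bits.

555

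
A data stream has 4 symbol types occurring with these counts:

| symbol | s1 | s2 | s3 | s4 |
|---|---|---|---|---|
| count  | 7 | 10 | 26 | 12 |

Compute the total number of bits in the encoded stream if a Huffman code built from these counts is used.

Merge the two smallest weights repeatedly:
merge s1(7) and s2(10): 17
merge s4(12) and 17: 29
merge s3(26) and 29: 55
The encoded length is the sum of every internal node's weight: 17 + 29 + 55 = 101 bits.

101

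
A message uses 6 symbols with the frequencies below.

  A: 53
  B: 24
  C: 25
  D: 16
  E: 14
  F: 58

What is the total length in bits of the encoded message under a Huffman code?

Greedily combine the two least-frequent nodes:
merge E(14) and D(16): 30
merge B(24) and C(25): 49
merge 30 and 49: 79
merge A(53) and F(58): 111
merge 79 and 111: 190
Total encoded bits = sum of merged weights = 30 + 49 + 79 + 111 + 190 = 459.

459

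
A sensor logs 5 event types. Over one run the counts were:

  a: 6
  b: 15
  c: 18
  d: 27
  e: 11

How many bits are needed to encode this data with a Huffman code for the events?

Greedily combine the two least-frequent nodes:
merge a(6) and e(11): 17
merge b(15) and 17: 32
merge c(18) and d(27): 45
merge 32 and 45: 77
Total encoded bits = sum of merged weights = 17 + 32 + 45 + 77 = 171.

171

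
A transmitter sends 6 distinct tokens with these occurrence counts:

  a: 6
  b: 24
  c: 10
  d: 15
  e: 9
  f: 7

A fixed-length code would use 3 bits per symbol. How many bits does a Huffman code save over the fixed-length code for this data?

Fixed-length: 3 bits × 71 symbols = 213 bits.
Huffman merges:
combine a(6), f(7) → 13
combine e(9), c(10) → 19
combine 13, d(15) → 28
combine 19, b(24) → 43
combine 28, 43 → 71
Huffman total = 13 + 19 + 28 + 43 + 71 = 174 bits.
Saving = 213 − 174 = 39 bits.

39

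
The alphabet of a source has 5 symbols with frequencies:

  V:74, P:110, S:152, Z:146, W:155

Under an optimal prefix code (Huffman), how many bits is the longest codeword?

3

Merge the two lowest-weight nodes at each step:
combine V(74), P(110) → 184
combine Z(146), S(152) → 298
combine W(155), 184 → 339
combine 298, 339 → 637
The first pair merged (V, P) ends up deepest, at depth 3.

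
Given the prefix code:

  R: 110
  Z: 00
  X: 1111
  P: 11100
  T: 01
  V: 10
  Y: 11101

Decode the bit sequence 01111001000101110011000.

Read left to right; each codeword is recognised as soon as it completes (prefix code):
  01→T | 11100→P | 10→V | 00→Z | 10→V | 11100→P | 110→R | 00→Z
Decoded message: TPVZVPRZ

TPVZVPRZ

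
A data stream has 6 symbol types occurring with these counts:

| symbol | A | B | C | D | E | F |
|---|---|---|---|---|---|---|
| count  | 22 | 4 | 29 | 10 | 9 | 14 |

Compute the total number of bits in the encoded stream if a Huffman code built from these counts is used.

Merge the two smallest weights repeatedly:
combine B(4), E(9) → 13
combine D(10), 13 → 23
combine F(14), A(22) → 36
combine 23, C(29) → 52
combine 36, 52 → 88
Each symbol's bit-cost is frequency × depth; summing gives 212 bits (equivalently 13 + 23 + 36 + 52 + 88).

212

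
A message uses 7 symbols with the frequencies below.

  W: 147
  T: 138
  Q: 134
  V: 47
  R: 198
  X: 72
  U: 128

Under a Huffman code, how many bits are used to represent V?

4

Huffman merges, smallest pair first:
V(47) + X(72) → 119
119 + U(128) → 247
Q(134) + T(138) → 272
W(147) + R(198) → 345
247 + 272 → 519
345 + 519 → 864
The subtree containing V is merged 4 times, so code length = 4.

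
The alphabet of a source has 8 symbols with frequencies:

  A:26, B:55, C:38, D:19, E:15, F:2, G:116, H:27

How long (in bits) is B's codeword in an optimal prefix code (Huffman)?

Build the tree from the bottom:
merge F(2) and E(15): 17
merge 17 and D(19): 36
merge A(26) and H(27): 53
merge 36 and C(38): 74
merge 53 and B(55): 108
merge 74 and 108: 182
merge G(116) and 182: 298
B sits 3 levels below the root, so its codeword is 3 bits.

3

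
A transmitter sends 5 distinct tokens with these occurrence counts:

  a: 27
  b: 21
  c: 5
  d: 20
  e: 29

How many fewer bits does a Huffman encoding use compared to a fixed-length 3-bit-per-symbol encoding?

77

Fixed-length: 3 bits × 102 symbols = 306 bits.
Huffman merges:
merge c(5) and d(20): 25
merge b(21) and 25: 46
merge a(27) and e(29): 56
merge 46 and 56: 102
Huffman total = 25 + 46 + 56 + 102 = 229 bits.
Saving = 306 − 229 = 77 bits.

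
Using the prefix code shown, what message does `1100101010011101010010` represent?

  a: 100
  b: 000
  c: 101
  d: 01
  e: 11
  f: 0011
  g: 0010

Read left to right; each codeword is recognised as soon as it completes (prefix code):
  11→e | 0010→g | 101→c | 0011→f | 101→c | 01→d | 0010→g
Decoded message: egcfcdg

egcfcdg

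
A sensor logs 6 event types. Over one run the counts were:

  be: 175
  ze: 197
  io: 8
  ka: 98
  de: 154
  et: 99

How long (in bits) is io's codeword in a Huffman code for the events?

Huffman merges, smallest pair first:
merge io(8) and ka(98): 106
merge et(99) and 106: 205
merge de(154) and be(175): 329
merge ze(197) and 205: 402
merge 329 and 402: 731
io sits 4 levels below the root, so its codeword is 4 bits.

4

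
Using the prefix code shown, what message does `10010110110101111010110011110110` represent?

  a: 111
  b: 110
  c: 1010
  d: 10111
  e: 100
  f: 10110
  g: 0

efbdcbgaf

Read left to right; each codeword is recognised as soon as it completes (prefix code):
  100→e | 10110→f | 110→b | 10111→d | 1010→c | 110→b | 0→g | 111→a | 10110→f
Decoded message: efbdcbgaf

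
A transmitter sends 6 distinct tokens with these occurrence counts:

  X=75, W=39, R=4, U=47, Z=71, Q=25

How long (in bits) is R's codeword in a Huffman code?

Huffman merges, smallest pair first:
combine R(4), Q(25) → 29
combine 29, W(39) → 68
combine U(47), 68 → 115
combine Z(71), X(75) → 146
combine 115, 146 → 261
The subtree containing R is merged 4 times, so code length = 4.

4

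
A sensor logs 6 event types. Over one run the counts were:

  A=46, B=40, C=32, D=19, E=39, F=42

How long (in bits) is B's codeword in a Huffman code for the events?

Repeatedly merge the two smallest:
merge D(19) and C(32): 51
merge E(39) and B(40): 79
merge F(42) and A(46): 88
merge 51 and 79: 130
merge 88 and 130: 218
B's leaf is at depth 3, giving a 3-bit codeword.

3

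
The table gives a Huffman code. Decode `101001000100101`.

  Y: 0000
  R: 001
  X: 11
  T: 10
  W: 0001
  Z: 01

Read left to right; each codeword is recognised as soon as it completes (prefix code):
  10→T | 10→T | 01→Z | 0001→W | 001→R | 01→Z
Decoded message: TTZWRZ

TTZWRZ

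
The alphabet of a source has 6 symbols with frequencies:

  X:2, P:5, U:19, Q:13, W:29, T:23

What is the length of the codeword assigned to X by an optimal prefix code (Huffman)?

4

Huffman merges, smallest pair first:
X(2) + P(5) → 7
7 + Q(13) → 20
U(19) + 20 → 39
T(23) + W(29) → 52
39 + 52 → 91
X's leaf is at depth 4, giving a 4-bit codeword.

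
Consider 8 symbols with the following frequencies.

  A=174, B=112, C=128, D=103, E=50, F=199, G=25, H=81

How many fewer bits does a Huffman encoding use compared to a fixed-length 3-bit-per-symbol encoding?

Fixed-length: 3 bits × 872 symbols = 2616 bits.
Huffman merges:
G(25) + E(50) → 75
75 + H(81) → 156
D(103) + B(112) → 215
C(128) + 156 → 284
A(174) + F(199) → 373
215 + 284 → 499
373 + 499 → 872
Huffman total = 75 + 156 + 215 + 284 + 373 + 499 + 872 = 2474 bits.
Saving = 2616 − 2474 = 142 bits.

142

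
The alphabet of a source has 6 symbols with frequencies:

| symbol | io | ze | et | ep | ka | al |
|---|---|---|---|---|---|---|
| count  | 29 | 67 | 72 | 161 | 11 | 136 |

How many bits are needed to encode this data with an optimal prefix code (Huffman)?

1099

Merge the two smallest weights repeatedly:
merge ka(11) and io(29): 40
merge 40 and ze(67): 107
merge et(72) and 107: 179
merge al(136) and ep(161): 297
merge 179 and 297: 476
The encoded length is the sum of every internal node's weight: 40 + 107 + 179 + 297 + 476 = 1099 bits.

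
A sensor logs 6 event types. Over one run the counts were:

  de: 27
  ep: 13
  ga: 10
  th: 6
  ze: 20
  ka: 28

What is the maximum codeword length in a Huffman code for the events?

Merge the two lowest-weight nodes at each step:
combine th(6), ga(10) → 16
combine ep(13), 16 → 29
combine ze(20), de(27) → 47
combine ka(28), 29 → 57
combine 47, 57 → 104
The rarest symbols sit at the bottom; the longest codeword is 4 bits.

4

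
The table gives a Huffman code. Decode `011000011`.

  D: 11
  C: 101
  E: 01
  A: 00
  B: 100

Read left to right; each codeword is recognised as soon as it completes (prefix code):
  01→E | 100→B | 00→A | 11→D
Decoded message: EBAD

EBAD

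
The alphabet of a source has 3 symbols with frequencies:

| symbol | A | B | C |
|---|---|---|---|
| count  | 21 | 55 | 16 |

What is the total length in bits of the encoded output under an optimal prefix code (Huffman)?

Merge the two smallest weights repeatedly:
C(16) + A(21) → 37
37 + B(55) → 92
Each symbol's bit-cost is frequency × depth; summing gives 129 bits (equivalently 37 + 92).

129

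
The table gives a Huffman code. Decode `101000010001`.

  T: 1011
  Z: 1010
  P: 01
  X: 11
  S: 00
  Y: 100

Read left to right; each codeword is recognised as soon as it completes (prefix code):
  1010→Z | 00→S | 01→P | 00→S | 01→P
Decoded message: ZSPSP

ZSPSP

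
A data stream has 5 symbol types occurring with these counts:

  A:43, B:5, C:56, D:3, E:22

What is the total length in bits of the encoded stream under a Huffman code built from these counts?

Greedily combine the two least-frequent nodes:
combine D(3), B(5) → 8
combine 8, E(22) → 30
combine 30, A(43) → 73
combine C(56), 73 → 129
The encoded length is the sum of every internal node's weight: 8 + 30 + 73 + 129 = 240 bits.

240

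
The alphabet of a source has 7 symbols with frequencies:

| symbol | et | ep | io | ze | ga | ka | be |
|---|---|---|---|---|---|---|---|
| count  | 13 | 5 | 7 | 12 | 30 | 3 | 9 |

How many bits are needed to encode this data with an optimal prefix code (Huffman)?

Greedily combine the two least-frequent nodes:
merge ka(3) and ep(5): 8
merge io(7) and 8: 15
merge be(9) and ze(12): 21
merge et(13) and 15: 28
merge 21 and 28: 49
merge ga(30) and 49: 79
The encoded length is the sum of every internal node's weight: 8 + 15 + 21 + 28 + 49 + 79 = 200 bits.

200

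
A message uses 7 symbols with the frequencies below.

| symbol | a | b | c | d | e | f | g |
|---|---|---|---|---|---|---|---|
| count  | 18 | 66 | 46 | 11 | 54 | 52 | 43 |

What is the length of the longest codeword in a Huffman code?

4

Merge the two lowest-weight nodes at each step:
merge d(11) and a(18): 29
merge 29 and g(43): 72
merge c(46) and f(52): 98
merge e(54) and b(66): 120
merge 72 and 98: 170
merge 120 and 170: 290
The rarest symbols sit at the bottom; the longest codeword is 4 bits.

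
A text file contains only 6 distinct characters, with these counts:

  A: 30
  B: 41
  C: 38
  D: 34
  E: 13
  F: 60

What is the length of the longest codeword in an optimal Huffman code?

3

Merge the two lowest-weight nodes at each step:
merge E(13) and A(30): 43
merge D(34) and C(38): 72
merge B(41) and 43: 84
merge F(60) and 72: 132
merge 84 and 132: 216
Maximum depth reached is 3.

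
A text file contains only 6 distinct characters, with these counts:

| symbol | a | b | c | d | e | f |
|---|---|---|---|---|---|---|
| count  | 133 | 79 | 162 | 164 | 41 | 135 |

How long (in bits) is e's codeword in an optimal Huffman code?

Build the tree from the bottom:
merge e(41) and b(79): 120
merge 120 and a(133): 253
merge f(135) and c(162): 297
merge d(164) and 253: 417
merge 297 and 417: 714
The subtree containing e is merged 4 times, so code length = 4.

4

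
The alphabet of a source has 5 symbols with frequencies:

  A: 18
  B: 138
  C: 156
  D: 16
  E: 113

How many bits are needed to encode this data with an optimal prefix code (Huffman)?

907

Build the Huffman tree bottom-up:
combine D(16), A(18) → 34
combine 34, E(113) → 147
combine B(138), 147 → 285
combine C(156), 285 → 441
Each symbol's bit-cost is frequency × depth; summing gives 907 bits (equivalently 34 + 147 + 285 + 441).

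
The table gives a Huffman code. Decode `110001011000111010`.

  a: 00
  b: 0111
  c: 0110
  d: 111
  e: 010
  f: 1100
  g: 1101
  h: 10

fefbe

Read left to right; each codeword is recognised as soon as it completes (prefix code):
  1100→f | 010→e | 1100→f | 0111→b | 010→e
Decoded message: fefbe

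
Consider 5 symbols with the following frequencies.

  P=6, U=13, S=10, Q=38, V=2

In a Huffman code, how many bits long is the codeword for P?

4

Repeatedly merge the two smallest:
merge V(2) and P(6): 8
merge 8 and S(10): 18
merge U(13) and 18: 31
merge 31 and Q(38): 69
P sits 4 levels below the root, so its codeword is 4 bits.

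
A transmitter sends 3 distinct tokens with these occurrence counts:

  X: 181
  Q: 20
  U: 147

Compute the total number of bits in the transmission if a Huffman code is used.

Greedily combine the two least-frequent nodes:
Q(20) + U(147) → 167
167 + X(181) → 348
Each symbol's bit-cost is frequency × depth; summing gives 515 bits (equivalently 167 + 348).

515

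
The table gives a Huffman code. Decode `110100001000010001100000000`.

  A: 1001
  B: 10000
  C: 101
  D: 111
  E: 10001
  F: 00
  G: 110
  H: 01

Read left to right; each codeword is recognised as soon as it completes (prefix code):
  110→G | 10000→B | 10000→B | 10001→E | 10000→B | 00→F | 00→F
Decoded message: GBBEBFF

GBBEBFF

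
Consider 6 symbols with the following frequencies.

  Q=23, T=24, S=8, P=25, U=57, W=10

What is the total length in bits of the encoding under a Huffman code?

345

Build the Huffman tree bottom-up:
merge S(8) and W(10): 18
merge 18 and Q(23): 41
merge T(24) and P(25): 49
merge 41 and 49: 90
merge U(57) and 90: 147
Total encoded bits = sum of merged weights = 18 + 41 + 49 + 90 + 147 = 345.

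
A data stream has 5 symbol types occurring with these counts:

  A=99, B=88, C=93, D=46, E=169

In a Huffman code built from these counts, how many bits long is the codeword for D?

3

Build the tree from the bottom:
merge D(46) and B(88): 134
merge C(93) and A(99): 192
merge 134 and E(169): 303
merge 192 and 303: 495
D sits 3 levels below the root, so its codeword is 3 bits.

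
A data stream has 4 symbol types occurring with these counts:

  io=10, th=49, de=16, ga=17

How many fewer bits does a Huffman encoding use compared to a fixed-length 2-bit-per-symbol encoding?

23

Fixed-length: 2 bits × 92 symbols = 184 bits.
Huffman merges:
merge io(10) and de(16): 26
merge ga(17) and 26: 43
merge 43 and th(49): 92
Huffman total = 26 + 43 + 92 = 161 bits.
Saving = 184 − 161 = 23 bits.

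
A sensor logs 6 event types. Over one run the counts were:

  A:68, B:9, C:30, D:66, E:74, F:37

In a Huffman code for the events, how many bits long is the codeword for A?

2

Build the tree from the bottom:
combine B(9), C(30) → 39
combine F(37), 39 → 76
combine D(66), A(68) → 134
combine E(74), 76 → 150
combine 134, 150 → 284
The subtree containing A is merged 2 times, so code length = 2.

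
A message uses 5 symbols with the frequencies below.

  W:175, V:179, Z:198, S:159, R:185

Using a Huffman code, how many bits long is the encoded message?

2126

Build the Huffman tree bottom-up:
S(159) + W(175) → 334
V(179) + R(185) → 364
Z(198) + 334 → 532
364 + 532 → 896
Each symbol's bit-cost is frequency × depth; summing gives 2126 bits (equivalently 334 + 364 + 532 + 896).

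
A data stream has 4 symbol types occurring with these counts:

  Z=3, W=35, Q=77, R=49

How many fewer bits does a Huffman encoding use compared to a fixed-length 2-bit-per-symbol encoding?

39

Fixed-length: 2 bits × 164 symbols = 328 bits.
Huffman merges:
merge Z(3) and W(35): 38
merge 38 and R(49): 87
merge Q(77) and 87: 164
Huffman total = 38 + 87 + 164 = 289 bits.
Saving = 328 − 289 = 39 bits.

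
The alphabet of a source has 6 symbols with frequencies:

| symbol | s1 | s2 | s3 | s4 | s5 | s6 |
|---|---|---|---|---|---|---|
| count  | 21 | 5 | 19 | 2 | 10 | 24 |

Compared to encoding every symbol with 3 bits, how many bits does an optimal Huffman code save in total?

Fixed-length: 3 bits × 81 symbols = 243 bits.
Huffman merges:
merge s4(2) and s2(5): 7
merge 7 and s5(10): 17
merge 17 and s3(19): 36
merge s1(21) and s6(24): 45
merge 36 and 45: 81
Huffman total = 7 + 17 + 36 + 45 + 81 = 186 bits.
Saving = 243 − 186 = 57 bits.

57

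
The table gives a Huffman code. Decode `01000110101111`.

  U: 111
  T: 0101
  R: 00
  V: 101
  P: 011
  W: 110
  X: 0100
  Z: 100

Read left to right; each codeword is recognised as soon as it completes (prefix code):
  0100→X | 011→P | 0101→T | 111→U
Decoded message: XPTU

XPTU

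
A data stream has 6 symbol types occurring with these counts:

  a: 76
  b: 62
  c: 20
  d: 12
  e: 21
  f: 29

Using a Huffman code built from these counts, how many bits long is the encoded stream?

522

Merge the two smallest weights repeatedly:
combine d(12), c(20) → 32
combine e(21), f(29) → 50
combine 32, 50 → 82
combine b(62), a(76) → 138
combine 82, 138 → 220
The encoded length is the sum of every internal node's weight: 32 + 50 + 82 + 138 + 220 = 522 bits.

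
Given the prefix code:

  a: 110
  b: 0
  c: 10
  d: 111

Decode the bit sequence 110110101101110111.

Read left to right; each codeword is recognised as soon as it completes (prefix code):
  110→a | 110→a | 10→c | 110→a | 111→d | 0→b | 111→d
Decoded message: aacadbd

aacadbd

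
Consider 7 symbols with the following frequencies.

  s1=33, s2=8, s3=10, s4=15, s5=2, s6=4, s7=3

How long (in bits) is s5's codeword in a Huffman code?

5

Huffman merges, smallest pair first:
merge s5(2) and s7(3): 5
merge s6(4) and 5: 9
merge s2(8) and 9: 17
merge s3(10) and s4(15): 25
merge 17 and 25: 42
merge s1(33) and 42: 75
s5's leaf is at depth 5, giving a 5-bit codeword.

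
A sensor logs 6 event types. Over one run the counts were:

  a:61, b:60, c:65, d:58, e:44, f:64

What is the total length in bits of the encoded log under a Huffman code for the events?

Merge the two smallest weights repeatedly:
merge e(44) and d(58): 102
merge b(60) and a(61): 121
merge f(64) and c(65): 129
merge 102 and 121: 223
merge 129 and 223: 352
Each symbol's bit-cost is frequency × depth; summing gives 927 bits (equivalently 102 + 121 + 129 + 223 + 352).

927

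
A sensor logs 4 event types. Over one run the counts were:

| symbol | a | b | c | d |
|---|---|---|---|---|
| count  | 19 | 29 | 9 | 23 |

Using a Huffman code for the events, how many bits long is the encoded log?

159

Greedily combine the two least-frequent nodes:
c(9) + a(19) → 28
d(23) + 28 → 51
b(29) + 51 → 80
Each symbol's bit-cost is frequency × depth; summing gives 159 bits (equivalently 28 + 51 + 80).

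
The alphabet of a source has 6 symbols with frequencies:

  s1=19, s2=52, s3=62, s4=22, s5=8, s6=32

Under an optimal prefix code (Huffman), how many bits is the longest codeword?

4

Merge the two lowest-weight nodes at each step:
s5(8) + s1(19) → 27
s4(22) + 27 → 49
s6(32) + 49 → 81
s2(52) + s3(62) → 114
81 + 114 → 195
Maximum depth reached is 4.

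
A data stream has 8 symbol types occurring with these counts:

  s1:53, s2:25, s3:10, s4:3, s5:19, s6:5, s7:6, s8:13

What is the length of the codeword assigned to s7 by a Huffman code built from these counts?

4

Build the tree from the bottom:
s4(3) + s6(5) → 8
s7(6) + 8 → 14
s3(10) + s8(13) → 23
14 + s5(19) → 33
23 + s2(25) → 48
33 + 48 → 81
s1(53) + 81 → 134
s7's leaf is at depth 4, giving a 4-bit codeword.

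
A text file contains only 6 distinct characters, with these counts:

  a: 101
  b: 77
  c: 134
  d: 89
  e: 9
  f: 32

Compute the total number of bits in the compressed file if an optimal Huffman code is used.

Greedily combine the two least-frequent nodes:
e(9) + f(32) → 41
41 + b(77) → 118
d(89) + a(101) → 190
118 + c(134) → 252
190 + 252 → 442
Each symbol's bit-cost is frequency × depth; summing gives 1043 bits (equivalently 41 + 118 + 190 + 252 + 442).

1043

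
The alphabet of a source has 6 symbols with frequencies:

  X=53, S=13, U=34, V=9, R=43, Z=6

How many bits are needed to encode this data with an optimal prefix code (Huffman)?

Merge the two smallest weights repeatedly:
Z(6) + V(9) → 15
S(13) + 15 → 28
28 + U(34) → 62
R(43) + X(53) → 96
62 + 96 → 158
Each symbol's bit-cost is frequency × depth; summing gives 359 bits (equivalently 15 + 28 + 62 + 96 + 158).

359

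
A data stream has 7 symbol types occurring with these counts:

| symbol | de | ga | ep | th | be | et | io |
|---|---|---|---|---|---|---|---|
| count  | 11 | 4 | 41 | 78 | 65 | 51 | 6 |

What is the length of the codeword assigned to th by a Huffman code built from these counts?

Build the tree from the bottom:
merge ga(4) and io(6): 10
merge 10 and de(11): 21
merge 21 and ep(41): 62
merge et(51) and 62: 113
merge be(65) and th(78): 143
merge 113 and 143: 256
th's leaf is at depth 2, giving a 2-bit codeword.

2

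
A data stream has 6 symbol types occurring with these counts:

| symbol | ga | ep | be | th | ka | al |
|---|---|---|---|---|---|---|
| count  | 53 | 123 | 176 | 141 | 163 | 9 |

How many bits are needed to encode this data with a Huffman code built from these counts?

Greedily combine the two least-frequent nodes:
combine al(9), ga(53) → 62
combine 62, ep(123) → 185
combine th(141), ka(163) → 304
combine be(176), 185 → 361
combine 304, 361 → 665
Each symbol's bit-cost is frequency × depth; summing gives 1577 bits (equivalently 62 + 185 + 304 + 361 + 665).

1577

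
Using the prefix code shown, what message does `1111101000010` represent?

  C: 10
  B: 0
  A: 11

Read left to right; each codeword is recognised as soon as it completes (prefix code):
  11→A | 11→A | 10→C | 10→C | 0→B | 0→B | 0→B | 10→C
Decoded message: AACCBBBC

AACCBBBC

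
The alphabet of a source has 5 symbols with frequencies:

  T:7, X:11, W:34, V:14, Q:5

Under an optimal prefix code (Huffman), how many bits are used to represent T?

Build the tree from the bottom:
Q(5) + T(7) → 12
X(11) + 12 → 23
V(14) + 23 → 37
W(34) + 37 → 71
T's leaf is at depth 4, giving a 4-bit codeword.

4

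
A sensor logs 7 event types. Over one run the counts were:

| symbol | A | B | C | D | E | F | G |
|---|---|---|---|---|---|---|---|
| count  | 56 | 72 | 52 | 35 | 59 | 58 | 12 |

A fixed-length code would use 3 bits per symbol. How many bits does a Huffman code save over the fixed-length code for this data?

84

Fixed-length: 3 bits × 344 symbols = 1032 bits.
Huffman merges:
combine G(12), D(35) → 47
combine 47, C(52) → 99
combine A(56), F(58) → 114
combine E(59), B(72) → 131
combine 99, 114 → 213
combine 131, 213 → 344
Huffman total = 47 + 99 + 114 + 131 + 213 + 344 = 948 bits.
Saving = 1032 − 948 = 84 bits.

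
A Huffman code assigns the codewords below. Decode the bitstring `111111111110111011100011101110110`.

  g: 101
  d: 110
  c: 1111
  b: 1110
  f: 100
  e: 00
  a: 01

ccbbbebbd

Read left to right; each codeword is recognised as soon as it completes (prefix code):
  1111→c | 1111→c | 1110→b | 1110→b | 1110→b | 00→e | 1110→b | 1110→b | 110→d
Decoded message: ccbbbebbd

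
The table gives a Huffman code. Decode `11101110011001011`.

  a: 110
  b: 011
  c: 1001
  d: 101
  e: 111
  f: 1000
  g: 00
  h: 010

ebccb

Read left to right; each codeword is recognised as soon as it completes (prefix code):
  111→e | 011→b | 1001→c | 1001→c | 011→b
Decoded message: ebccb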